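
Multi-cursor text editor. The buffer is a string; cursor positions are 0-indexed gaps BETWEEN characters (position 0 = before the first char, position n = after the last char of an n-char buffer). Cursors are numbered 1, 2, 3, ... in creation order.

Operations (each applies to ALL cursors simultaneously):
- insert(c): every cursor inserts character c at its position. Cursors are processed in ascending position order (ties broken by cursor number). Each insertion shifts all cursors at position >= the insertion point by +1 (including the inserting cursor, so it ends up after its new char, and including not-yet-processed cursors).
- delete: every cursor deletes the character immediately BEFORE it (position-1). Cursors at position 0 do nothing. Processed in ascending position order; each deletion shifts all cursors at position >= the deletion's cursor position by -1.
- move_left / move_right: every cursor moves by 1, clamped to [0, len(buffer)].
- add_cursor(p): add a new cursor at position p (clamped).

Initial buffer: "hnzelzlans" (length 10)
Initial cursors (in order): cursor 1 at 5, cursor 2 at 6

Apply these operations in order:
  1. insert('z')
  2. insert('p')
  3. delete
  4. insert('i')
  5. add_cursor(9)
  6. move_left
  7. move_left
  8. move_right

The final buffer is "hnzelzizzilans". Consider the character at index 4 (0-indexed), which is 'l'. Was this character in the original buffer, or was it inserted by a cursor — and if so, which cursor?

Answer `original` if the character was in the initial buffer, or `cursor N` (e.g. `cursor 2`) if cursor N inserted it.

After op 1 (insert('z')): buffer="hnzelzzzlans" (len 12), cursors c1@6 c2@8, authorship .....1.2....
After op 2 (insert('p')): buffer="hnzelzpzzplans" (len 14), cursors c1@7 c2@10, authorship .....11.22....
After op 3 (delete): buffer="hnzelzzzlans" (len 12), cursors c1@6 c2@8, authorship .....1.2....
After op 4 (insert('i')): buffer="hnzelzizzilans" (len 14), cursors c1@7 c2@10, authorship .....11.22....
After op 5 (add_cursor(9)): buffer="hnzelzizzilans" (len 14), cursors c1@7 c3@9 c2@10, authorship .....11.22....
After op 6 (move_left): buffer="hnzelzizzilans" (len 14), cursors c1@6 c3@8 c2@9, authorship .....11.22....
After op 7 (move_left): buffer="hnzelzizzilans" (len 14), cursors c1@5 c3@7 c2@8, authorship .....11.22....
After op 8 (move_right): buffer="hnzelzizzilans" (len 14), cursors c1@6 c3@8 c2@9, authorship .....11.22....
Authorship (.=original, N=cursor N): . . . . . 1 1 . 2 2 . . . .
Index 4: author = original

Answer: original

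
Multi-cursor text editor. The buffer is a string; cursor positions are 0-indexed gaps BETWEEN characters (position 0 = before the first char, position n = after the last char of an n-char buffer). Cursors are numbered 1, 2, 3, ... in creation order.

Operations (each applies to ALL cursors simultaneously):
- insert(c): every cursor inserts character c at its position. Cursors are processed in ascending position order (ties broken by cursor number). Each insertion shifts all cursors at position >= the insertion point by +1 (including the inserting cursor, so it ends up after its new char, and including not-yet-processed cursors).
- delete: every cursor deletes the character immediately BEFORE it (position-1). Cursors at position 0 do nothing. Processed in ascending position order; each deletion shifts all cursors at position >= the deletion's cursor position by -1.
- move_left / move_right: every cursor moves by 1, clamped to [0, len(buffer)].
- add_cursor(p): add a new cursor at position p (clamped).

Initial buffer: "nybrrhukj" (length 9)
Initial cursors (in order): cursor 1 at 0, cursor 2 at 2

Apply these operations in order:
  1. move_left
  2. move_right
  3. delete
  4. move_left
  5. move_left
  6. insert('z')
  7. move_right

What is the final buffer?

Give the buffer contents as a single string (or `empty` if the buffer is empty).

After op 1 (move_left): buffer="nybrrhukj" (len 9), cursors c1@0 c2@1, authorship .........
After op 2 (move_right): buffer="nybrrhukj" (len 9), cursors c1@1 c2@2, authorship .........
After op 3 (delete): buffer="brrhukj" (len 7), cursors c1@0 c2@0, authorship .......
After op 4 (move_left): buffer="brrhukj" (len 7), cursors c1@0 c2@0, authorship .......
After op 5 (move_left): buffer="brrhukj" (len 7), cursors c1@0 c2@0, authorship .......
After op 6 (insert('z')): buffer="zzbrrhukj" (len 9), cursors c1@2 c2@2, authorship 12.......
After op 7 (move_right): buffer="zzbrrhukj" (len 9), cursors c1@3 c2@3, authorship 12.......

Answer: zzbrrhukj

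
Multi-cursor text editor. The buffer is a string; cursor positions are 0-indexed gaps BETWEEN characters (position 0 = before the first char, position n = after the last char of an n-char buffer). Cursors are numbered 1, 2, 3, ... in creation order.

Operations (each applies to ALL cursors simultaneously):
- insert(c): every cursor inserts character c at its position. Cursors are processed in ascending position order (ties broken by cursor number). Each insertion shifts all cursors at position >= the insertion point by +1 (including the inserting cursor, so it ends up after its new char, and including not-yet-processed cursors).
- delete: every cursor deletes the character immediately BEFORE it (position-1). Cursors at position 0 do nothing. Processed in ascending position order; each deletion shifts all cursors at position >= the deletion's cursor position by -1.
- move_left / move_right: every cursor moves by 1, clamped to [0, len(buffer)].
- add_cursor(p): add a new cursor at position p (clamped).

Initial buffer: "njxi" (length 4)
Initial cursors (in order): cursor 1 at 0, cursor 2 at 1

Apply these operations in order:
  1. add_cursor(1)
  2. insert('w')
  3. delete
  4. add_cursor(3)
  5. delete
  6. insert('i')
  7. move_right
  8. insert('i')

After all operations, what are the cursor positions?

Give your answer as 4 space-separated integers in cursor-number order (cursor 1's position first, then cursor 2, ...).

After op 1 (add_cursor(1)): buffer="njxi" (len 4), cursors c1@0 c2@1 c3@1, authorship ....
After op 2 (insert('w')): buffer="wnwwjxi" (len 7), cursors c1@1 c2@4 c3@4, authorship 1.23...
After op 3 (delete): buffer="njxi" (len 4), cursors c1@0 c2@1 c3@1, authorship ....
After op 4 (add_cursor(3)): buffer="njxi" (len 4), cursors c1@0 c2@1 c3@1 c4@3, authorship ....
After op 5 (delete): buffer="ji" (len 2), cursors c1@0 c2@0 c3@0 c4@1, authorship ..
After op 6 (insert('i')): buffer="iiijii" (len 6), cursors c1@3 c2@3 c3@3 c4@5, authorship 123.4.
After op 7 (move_right): buffer="iiijii" (len 6), cursors c1@4 c2@4 c3@4 c4@6, authorship 123.4.
After op 8 (insert('i')): buffer="iiijiiiiii" (len 10), cursors c1@7 c2@7 c3@7 c4@10, authorship 123.1234.4

Answer: 7 7 7 10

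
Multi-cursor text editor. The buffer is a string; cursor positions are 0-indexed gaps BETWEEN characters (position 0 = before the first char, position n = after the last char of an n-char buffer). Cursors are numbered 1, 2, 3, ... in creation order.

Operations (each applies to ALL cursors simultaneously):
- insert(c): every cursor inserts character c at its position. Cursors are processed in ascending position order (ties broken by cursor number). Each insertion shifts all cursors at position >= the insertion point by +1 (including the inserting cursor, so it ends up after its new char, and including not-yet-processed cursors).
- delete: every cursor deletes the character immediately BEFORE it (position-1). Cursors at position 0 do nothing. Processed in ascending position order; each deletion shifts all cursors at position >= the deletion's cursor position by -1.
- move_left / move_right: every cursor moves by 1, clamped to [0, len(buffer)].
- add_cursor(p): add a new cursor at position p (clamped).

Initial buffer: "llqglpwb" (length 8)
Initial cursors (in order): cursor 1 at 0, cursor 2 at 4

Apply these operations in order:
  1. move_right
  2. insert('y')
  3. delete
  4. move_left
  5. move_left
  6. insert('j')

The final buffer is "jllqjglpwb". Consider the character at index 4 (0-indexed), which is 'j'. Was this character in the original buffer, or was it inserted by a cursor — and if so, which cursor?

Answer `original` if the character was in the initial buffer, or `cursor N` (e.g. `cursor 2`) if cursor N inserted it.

After op 1 (move_right): buffer="llqglpwb" (len 8), cursors c1@1 c2@5, authorship ........
After op 2 (insert('y')): buffer="lylqglypwb" (len 10), cursors c1@2 c2@7, authorship .1....2...
After op 3 (delete): buffer="llqglpwb" (len 8), cursors c1@1 c2@5, authorship ........
After op 4 (move_left): buffer="llqglpwb" (len 8), cursors c1@0 c2@4, authorship ........
After op 5 (move_left): buffer="llqglpwb" (len 8), cursors c1@0 c2@3, authorship ........
After op 6 (insert('j')): buffer="jllqjglpwb" (len 10), cursors c1@1 c2@5, authorship 1...2.....
Authorship (.=original, N=cursor N): 1 . . . 2 . . . . .
Index 4: author = 2

Answer: cursor 2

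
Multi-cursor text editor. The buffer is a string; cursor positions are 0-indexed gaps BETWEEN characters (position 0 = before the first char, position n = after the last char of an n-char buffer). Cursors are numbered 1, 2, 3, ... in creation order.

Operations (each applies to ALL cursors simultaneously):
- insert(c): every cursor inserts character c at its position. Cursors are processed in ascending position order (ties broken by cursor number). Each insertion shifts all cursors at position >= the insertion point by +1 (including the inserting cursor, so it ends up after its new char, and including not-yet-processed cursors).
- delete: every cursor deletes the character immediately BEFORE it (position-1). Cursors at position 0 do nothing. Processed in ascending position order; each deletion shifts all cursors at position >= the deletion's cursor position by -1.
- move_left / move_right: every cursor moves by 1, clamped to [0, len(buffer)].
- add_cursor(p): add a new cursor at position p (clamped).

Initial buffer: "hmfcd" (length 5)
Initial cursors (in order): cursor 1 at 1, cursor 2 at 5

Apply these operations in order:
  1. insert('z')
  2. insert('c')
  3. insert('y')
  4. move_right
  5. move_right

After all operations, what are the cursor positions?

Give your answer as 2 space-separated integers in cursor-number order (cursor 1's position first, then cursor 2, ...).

After op 1 (insert('z')): buffer="hzmfcdz" (len 7), cursors c1@2 c2@7, authorship .1....2
After op 2 (insert('c')): buffer="hzcmfcdzc" (len 9), cursors c1@3 c2@9, authorship .11....22
After op 3 (insert('y')): buffer="hzcymfcdzcy" (len 11), cursors c1@4 c2@11, authorship .111....222
After op 4 (move_right): buffer="hzcymfcdzcy" (len 11), cursors c1@5 c2@11, authorship .111....222
After op 5 (move_right): buffer="hzcymfcdzcy" (len 11), cursors c1@6 c2@11, authorship .111....222

Answer: 6 11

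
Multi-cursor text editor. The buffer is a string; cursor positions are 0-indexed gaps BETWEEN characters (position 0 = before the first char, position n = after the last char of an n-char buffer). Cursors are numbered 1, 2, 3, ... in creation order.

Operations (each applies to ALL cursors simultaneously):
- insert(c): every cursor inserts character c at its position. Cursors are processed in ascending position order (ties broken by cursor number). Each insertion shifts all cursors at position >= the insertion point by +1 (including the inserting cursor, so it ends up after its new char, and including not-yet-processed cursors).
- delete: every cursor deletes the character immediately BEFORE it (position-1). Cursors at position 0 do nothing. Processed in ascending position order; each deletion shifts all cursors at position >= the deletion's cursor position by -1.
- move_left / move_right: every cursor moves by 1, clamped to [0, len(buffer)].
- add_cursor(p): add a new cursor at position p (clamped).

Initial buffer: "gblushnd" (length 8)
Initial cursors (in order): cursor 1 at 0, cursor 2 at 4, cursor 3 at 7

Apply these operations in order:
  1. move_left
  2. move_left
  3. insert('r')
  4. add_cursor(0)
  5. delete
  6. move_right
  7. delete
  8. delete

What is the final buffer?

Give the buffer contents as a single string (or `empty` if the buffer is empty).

Answer: und

Derivation:
After op 1 (move_left): buffer="gblushnd" (len 8), cursors c1@0 c2@3 c3@6, authorship ........
After op 2 (move_left): buffer="gblushnd" (len 8), cursors c1@0 c2@2 c3@5, authorship ........
After op 3 (insert('r')): buffer="rgbrlusrhnd" (len 11), cursors c1@1 c2@4 c3@8, authorship 1..2...3...
After op 4 (add_cursor(0)): buffer="rgbrlusrhnd" (len 11), cursors c4@0 c1@1 c2@4 c3@8, authorship 1..2...3...
After op 5 (delete): buffer="gblushnd" (len 8), cursors c1@0 c4@0 c2@2 c3@5, authorship ........
After op 6 (move_right): buffer="gblushnd" (len 8), cursors c1@1 c4@1 c2@3 c3@6, authorship ........
After op 7 (delete): buffer="busnd" (len 5), cursors c1@0 c4@0 c2@1 c3@3, authorship .....
After op 8 (delete): buffer="und" (len 3), cursors c1@0 c2@0 c4@0 c3@1, authorship ...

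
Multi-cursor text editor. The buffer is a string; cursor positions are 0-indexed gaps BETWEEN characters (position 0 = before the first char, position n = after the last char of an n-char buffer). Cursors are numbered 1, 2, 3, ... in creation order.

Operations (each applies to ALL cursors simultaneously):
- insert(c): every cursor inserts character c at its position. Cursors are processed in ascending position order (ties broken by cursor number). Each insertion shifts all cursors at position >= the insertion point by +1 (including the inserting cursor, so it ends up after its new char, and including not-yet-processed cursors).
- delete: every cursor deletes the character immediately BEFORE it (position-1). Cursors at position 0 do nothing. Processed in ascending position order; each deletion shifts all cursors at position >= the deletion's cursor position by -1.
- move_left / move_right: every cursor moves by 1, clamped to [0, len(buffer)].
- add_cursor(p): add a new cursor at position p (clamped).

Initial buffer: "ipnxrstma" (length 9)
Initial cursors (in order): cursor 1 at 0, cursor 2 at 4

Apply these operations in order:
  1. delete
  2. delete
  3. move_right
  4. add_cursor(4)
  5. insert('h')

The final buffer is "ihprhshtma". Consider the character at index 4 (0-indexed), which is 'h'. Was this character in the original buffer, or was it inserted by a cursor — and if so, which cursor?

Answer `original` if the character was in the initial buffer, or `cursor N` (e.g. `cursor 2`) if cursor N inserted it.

Answer: cursor 2

Derivation:
After op 1 (delete): buffer="ipnrstma" (len 8), cursors c1@0 c2@3, authorship ........
After op 2 (delete): buffer="iprstma" (len 7), cursors c1@0 c2@2, authorship .......
After op 3 (move_right): buffer="iprstma" (len 7), cursors c1@1 c2@3, authorship .......
After op 4 (add_cursor(4)): buffer="iprstma" (len 7), cursors c1@1 c2@3 c3@4, authorship .......
After op 5 (insert('h')): buffer="ihprhshtma" (len 10), cursors c1@2 c2@5 c3@7, authorship .1..2.3...
Authorship (.=original, N=cursor N): . 1 . . 2 . 3 . . .
Index 4: author = 2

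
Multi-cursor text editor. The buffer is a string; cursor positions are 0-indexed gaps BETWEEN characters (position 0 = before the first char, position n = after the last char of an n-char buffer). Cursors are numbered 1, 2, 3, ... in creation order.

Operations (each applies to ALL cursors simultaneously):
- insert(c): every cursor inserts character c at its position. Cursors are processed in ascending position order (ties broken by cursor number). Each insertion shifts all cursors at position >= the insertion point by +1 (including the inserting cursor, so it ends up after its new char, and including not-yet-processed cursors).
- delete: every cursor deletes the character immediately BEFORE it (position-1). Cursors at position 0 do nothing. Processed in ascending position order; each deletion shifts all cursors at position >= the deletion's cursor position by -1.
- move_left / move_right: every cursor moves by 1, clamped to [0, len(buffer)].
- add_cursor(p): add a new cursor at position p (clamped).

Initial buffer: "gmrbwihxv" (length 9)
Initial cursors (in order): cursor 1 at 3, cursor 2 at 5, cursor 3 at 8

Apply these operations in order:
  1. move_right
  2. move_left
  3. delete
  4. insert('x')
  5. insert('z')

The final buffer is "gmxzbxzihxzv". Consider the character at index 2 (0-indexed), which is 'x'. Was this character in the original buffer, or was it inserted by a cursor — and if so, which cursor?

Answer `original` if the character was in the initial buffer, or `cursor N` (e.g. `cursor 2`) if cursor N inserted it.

Answer: cursor 1

Derivation:
After op 1 (move_right): buffer="gmrbwihxv" (len 9), cursors c1@4 c2@6 c3@9, authorship .........
After op 2 (move_left): buffer="gmrbwihxv" (len 9), cursors c1@3 c2@5 c3@8, authorship .........
After op 3 (delete): buffer="gmbihv" (len 6), cursors c1@2 c2@3 c3@5, authorship ......
After op 4 (insert('x')): buffer="gmxbxihxv" (len 9), cursors c1@3 c2@5 c3@8, authorship ..1.2..3.
After op 5 (insert('z')): buffer="gmxzbxzihxzv" (len 12), cursors c1@4 c2@7 c3@11, authorship ..11.22..33.
Authorship (.=original, N=cursor N): . . 1 1 . 2 2 . . 3 3 .
Index 2: author = 1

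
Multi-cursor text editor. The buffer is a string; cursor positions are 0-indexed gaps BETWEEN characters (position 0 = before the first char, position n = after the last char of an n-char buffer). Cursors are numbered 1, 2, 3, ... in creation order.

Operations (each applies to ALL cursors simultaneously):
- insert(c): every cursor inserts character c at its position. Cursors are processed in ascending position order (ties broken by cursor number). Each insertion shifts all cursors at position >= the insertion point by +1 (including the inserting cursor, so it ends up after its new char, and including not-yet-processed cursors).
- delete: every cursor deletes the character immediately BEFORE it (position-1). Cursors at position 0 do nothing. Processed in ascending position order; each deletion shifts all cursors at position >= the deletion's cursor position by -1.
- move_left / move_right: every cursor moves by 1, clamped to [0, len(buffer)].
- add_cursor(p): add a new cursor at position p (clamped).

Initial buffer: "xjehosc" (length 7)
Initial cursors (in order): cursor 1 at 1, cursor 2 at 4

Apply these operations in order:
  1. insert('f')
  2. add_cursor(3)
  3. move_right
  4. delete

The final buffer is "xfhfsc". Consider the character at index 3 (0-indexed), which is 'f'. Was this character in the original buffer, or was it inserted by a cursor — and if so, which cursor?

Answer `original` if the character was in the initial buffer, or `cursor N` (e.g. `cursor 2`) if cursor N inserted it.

Answer: cursor 2

Derivation:
After op 1 (insert('f')): buffer="xfjehfosc" (len 9), cursors c1@2 c2@6, authorship .1...2...
After op 2 (add_cursor(3)): buffer="xfjehfosc" (len 9), cursors c1@2 c3@3 c2@6, authorship .1...2...
After op 3 (move_right): buffer="xfjehfosc" (len 9), cursors c1@3 c3@4 c2@7, authorship .1...2...
After op 4 (delete): buffer="xfhfsc" (len 6), cursors c1@2 c3@2 c2@4, authorship .1.2..
Authorship (.=original, N=cursor N): . 1 . 2 . .
Index 3: author = 2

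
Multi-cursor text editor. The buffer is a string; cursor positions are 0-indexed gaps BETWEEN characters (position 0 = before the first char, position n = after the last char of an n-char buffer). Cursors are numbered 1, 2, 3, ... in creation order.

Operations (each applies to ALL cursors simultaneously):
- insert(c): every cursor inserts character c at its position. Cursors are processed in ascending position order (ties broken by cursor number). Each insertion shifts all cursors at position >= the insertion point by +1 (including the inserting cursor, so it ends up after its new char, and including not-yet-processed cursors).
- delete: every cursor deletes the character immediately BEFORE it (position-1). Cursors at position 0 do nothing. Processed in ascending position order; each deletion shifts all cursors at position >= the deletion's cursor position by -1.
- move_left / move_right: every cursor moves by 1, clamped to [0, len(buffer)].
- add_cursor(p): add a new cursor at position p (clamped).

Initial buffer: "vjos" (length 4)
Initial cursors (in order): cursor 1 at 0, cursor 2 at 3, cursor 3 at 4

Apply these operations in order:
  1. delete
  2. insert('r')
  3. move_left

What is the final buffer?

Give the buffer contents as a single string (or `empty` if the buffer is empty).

After op 1 (delete): buffer="vj" (len 2), cursors c1@0 c2@2 c3@2, authorship ..
After op 2 (insert('r')): buffer="rvjrr" (len 5), cursors c1@1 c2@5 c3@5, authorship 1..23
After op 3 (move_left): buffer="rvjrr" (len 5), cursors c1@0 c2@4 c3@4, authorship 1..23

Answer: rvjrr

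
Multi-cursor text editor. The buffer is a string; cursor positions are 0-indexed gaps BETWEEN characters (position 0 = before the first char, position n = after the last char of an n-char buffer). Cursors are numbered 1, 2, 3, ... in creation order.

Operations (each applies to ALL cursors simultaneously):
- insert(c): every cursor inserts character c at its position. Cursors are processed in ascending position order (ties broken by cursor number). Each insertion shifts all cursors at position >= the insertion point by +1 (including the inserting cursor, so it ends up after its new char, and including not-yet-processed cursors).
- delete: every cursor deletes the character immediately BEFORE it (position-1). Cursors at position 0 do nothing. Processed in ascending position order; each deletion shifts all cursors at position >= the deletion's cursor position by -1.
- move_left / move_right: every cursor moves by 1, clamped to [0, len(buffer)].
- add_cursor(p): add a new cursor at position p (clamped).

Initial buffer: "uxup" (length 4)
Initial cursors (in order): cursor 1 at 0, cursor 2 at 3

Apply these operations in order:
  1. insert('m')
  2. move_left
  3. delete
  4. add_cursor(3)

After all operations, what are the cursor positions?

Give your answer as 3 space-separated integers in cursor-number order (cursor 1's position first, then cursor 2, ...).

After op 1 (insert('m')): buffer="muxump" (len 6), cursors c1@1 c2@5, authorship 1...2.
After op 2 (move_left): buffer="muxump" (len 6), cursors c1@0 c2@4, authorship 1...2.
After op 3 (delete): buffer="muxmp" (len 5), cursors c1@0 c2@3, authorship 1..2.
After op 4 (add_cursor(3)): buffer="muxmp" (len 5), cursors c1@0 c2@3 c3@3, authorship 1..2.

Answer: 0 3 3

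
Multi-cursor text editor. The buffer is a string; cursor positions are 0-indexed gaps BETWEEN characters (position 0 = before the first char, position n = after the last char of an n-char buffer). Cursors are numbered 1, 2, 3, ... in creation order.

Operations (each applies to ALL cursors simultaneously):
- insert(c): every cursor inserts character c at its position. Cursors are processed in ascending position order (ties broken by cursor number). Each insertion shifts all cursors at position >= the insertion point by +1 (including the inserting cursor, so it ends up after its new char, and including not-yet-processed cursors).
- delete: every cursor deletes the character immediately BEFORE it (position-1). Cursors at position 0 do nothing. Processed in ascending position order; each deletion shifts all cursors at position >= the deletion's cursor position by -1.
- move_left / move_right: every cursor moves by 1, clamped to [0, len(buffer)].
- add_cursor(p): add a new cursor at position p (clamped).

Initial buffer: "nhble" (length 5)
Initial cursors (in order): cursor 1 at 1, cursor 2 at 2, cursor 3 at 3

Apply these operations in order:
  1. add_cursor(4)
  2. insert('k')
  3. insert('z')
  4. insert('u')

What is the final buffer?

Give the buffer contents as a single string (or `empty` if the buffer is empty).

Answer: nkzuhkzubkzulkzue

Derivation:
After op 1 (add_cursor(4)): buffer="nhble" (len 5), cursors c1@1 c2@2 c3@3 c4@4, authorship .....
After op 2 (insert('k')): buffer="nkhkbklke" (len 9), cursors c1@2 c2@4 c3@6 c4@8, authorship .1.2.3.4.
After op 3 (insert('z')): buffer="nkzhkzbkzlkze" (len 13), cursors c1@3 c2@6 c3@9 c4@12, authorship .11.22.33.44.
After op 4 (insert('u')): buffer="nkzuhkzubkzulkzue" (len 17), cursors c1@4 c2@8 c3@12 c4@16, authorship .111.222.333.444.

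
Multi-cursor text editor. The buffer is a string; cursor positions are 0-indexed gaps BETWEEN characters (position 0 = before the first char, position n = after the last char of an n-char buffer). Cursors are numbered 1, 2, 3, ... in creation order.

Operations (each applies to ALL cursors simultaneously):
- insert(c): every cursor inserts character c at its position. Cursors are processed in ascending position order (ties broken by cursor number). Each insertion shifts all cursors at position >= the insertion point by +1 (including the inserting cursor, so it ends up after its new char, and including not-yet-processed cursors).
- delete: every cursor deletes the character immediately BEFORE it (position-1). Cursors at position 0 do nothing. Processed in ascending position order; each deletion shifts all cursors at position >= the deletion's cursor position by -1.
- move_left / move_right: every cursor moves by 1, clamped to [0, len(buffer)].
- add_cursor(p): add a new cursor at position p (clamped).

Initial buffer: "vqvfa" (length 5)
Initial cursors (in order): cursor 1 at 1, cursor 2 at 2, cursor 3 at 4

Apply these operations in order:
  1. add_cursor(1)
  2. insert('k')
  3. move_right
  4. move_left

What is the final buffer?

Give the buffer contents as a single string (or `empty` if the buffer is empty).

After op 1 (add_cursor(1)): buffer="vqvfa" (len 5), cursors c1@1 c4@1 c2@2 c3@4, authorship .....
After op 2 (insert('k')): buffer="vkkqkvfka" (len 9), cursors c1@3 c4@3 c2@5 c3@8, authorship .14.2..3.
After op 3 (move_right): buffer="vkkqkvfka" (len 9), cursors c1@4 c4@4 c2@6 c3@9, authorship .14.2..3.
After op 4 (move_left): buffer="vkkqkvfka" (len 9), cursors c1@3 c4@3 c2@5 c3@8, authorship .14.2..3.

Answer: vkkqkvfka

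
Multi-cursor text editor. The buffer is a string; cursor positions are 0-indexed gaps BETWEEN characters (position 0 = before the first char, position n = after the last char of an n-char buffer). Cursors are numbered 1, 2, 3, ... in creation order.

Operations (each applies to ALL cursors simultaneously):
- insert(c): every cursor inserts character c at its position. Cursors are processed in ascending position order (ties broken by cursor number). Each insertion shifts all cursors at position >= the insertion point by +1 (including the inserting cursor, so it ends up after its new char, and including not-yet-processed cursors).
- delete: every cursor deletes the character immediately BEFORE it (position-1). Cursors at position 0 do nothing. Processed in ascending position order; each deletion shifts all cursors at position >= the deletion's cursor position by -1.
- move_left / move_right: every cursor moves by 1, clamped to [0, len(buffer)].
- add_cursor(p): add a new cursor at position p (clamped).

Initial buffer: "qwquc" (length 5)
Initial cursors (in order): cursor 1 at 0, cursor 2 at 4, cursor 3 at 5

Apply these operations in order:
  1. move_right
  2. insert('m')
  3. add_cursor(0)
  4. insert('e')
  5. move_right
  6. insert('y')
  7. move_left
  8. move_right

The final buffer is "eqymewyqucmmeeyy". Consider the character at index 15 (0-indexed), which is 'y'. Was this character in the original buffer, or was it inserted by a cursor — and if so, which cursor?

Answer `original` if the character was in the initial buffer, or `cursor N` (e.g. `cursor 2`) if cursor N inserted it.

After op 1 (move_right): buffer="qwquc" (len 5), cursors c1@1 c2@5 c3@5, authorship .....
After op 2 (insert('m')): buffer="qmwqucmm" (len 8), cursors c1@2 c2@8 c3@8, authorship .1....23
After op 3 (add_cursor(0)): buffer="qmwqucmm" (len 8), cursors c4@0 c1@2 c2@8 c3@8, authorship .1....23
After op 4 (insert('e')): buffer="eqmewqucmmee" (len 12), cursors c4@1 c1@4 c2@12 c3@12, authorship 4.11....2323
After op 5 (move_right): buffer="eqmewqucmmee" (len 12), cursors c4@2 c1@5 c2@12 c3@12, authorship 4.11....2323
After op 6 (insert('y')): buffer="eqymewyqucmmeeyy" (len 16), cursors c4@3 c1@7 c2@16 c3@16, authorship 4.411.1...232323
After op 7 (move_left): buffer="eqymewyqucmmeeyy" (len 16), cursors c4@2 c1@6 c2@15 c3@15, authorship 4.411.1...232323
After op 8 (move_right): buffer="eqymewyqucmmeeyy" (len 16), cursors c4@3 c1@7 c2@16 c3@16, authorship 4.411.1...232323
Authorship (.=original, N=cursor N): 4 . 4 1 1 . 1 . . . 2 3 2 3 2 3
Index 15: author = 3

Answer: cursor 3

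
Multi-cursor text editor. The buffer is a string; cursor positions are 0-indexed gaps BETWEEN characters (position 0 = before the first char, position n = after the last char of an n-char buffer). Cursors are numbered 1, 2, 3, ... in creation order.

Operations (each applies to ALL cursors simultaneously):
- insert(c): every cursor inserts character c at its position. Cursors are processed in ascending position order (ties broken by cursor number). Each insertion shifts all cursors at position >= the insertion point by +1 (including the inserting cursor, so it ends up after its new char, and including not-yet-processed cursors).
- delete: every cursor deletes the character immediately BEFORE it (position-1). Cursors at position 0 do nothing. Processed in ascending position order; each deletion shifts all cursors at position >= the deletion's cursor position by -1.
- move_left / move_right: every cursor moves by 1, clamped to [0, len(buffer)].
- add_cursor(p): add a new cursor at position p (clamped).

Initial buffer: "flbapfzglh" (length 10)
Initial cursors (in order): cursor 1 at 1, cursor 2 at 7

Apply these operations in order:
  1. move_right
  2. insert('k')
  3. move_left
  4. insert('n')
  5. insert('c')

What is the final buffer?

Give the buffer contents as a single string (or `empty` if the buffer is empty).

After op 1 (move_right): buffer="flbapfzglh" (len 10), cursors c1@2 c2@8, authorship ..........
After op 2 (insert('k')): buffer="flkbapfzgklh" (len 12), cursors c1@3 c2@10, authorship ..1......2..
After op 3 (move_left): buffer="flkbapfzgklh" (len 12), cursors c1@2 c2@9, authorship ..1......2..
After op 4 (insert('n')): buffer="flnkbapfzgnklh" (len 14), cursors c1@3 c2@11, authorship ..11......22..
After op 5 (insert('c')): buffer="flnckbapfzgncklh" (len 16), cursors c1@4 c2@13, authorship ..111......222..

Answer: flnckbapfzgncklh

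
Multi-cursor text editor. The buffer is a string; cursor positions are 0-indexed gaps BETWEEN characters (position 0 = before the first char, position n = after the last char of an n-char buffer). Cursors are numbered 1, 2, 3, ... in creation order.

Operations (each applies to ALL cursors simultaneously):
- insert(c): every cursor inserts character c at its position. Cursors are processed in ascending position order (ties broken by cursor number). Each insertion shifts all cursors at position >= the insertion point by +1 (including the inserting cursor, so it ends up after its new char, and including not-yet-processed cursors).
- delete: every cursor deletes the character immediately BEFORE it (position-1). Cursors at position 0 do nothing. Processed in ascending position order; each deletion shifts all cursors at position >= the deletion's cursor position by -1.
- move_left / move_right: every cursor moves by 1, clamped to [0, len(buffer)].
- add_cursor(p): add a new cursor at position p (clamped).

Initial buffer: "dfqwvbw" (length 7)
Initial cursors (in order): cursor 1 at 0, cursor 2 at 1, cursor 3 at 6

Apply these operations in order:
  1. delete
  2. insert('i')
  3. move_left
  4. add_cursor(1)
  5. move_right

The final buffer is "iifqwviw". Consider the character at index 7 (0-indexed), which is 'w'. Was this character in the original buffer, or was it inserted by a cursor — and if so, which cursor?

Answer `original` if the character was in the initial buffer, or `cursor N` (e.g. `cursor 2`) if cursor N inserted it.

Answer: original

Derivation:
After op 1 (delete): buffer="fqwvw" (len 5), cursors c1@0 c2@0 c3@4, authorship .....
After op 2 (insert('i')): buffer="iifqwviw" (len 8), cursors c1@2 c2@2 c3@7, authorship 12....3.
After op 3 (move_left): buffer="iifqwviw" (len 8), cursors c1@1 c2@1 c3@6, authorship 12....3.
After op 4 (add_cursor(1)): buffer="iifqwviw" (len 8), cursors c1@1 c2@1 c4@1 c3@6, authorship 12....3.
After op 5 (move_right): buffer="iifqwviw" (len 8), cursors c1@2 c2@2 c4@2 c3@7, authorship 12....3.
Authorship (.=original, N=cursor N): 1 2 . . . . 3 .
Index 7: author = original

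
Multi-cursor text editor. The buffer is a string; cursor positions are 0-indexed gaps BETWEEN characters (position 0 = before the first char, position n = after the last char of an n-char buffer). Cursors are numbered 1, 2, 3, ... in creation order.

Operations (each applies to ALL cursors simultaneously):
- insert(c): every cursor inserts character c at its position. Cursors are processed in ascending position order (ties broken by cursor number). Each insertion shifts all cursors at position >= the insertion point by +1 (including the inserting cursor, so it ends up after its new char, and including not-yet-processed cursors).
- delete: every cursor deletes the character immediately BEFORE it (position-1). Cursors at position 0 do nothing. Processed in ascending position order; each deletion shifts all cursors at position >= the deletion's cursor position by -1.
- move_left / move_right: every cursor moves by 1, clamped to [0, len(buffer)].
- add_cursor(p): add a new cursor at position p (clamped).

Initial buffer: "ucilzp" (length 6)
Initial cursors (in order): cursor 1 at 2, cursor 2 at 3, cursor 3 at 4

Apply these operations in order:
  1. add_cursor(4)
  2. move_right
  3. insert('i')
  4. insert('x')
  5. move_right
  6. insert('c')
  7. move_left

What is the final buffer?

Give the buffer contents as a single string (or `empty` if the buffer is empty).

After op 1 (add_cursor(4)): buffer="ucilzp" (len 6), cursors c1@2 c2@3 c3@4 c4@4, authorship ......
After op 2 (move_right): buffer="ucilzp" (len 6), cursors c1@3 c2@4 c3@5 c4@5, authorship ......
After op 3 (insert('i')): buffer="uciiliziip" (len 10), cursors c1@4 c2@6 c3@9 c4@9, authorship ...1.2.34.
After op 4 (insert('x')): buffer="uciixlixziixxp" (len 14), cursors c1@5 c2@8 c3@13 c4@13, authorship ...11.22.3434.
After op 5 (move_right): buffer="uciixlixziixxp" (len 14), cursors c1@6 c2@9 c3@14 c4@14, authorship ...11.22.3434.
After op 6 (insert('c')): buffer="uciixlcixzciixxpcc" (len 18), cursors c1@7 c2@11 c3@18 c4@18, authorship ...11.122.23434.34
After op 7 (move_left): buffer="uciixlcixzciixxpcc" (len 18), cursors c1@6 c2@10 c3@17 c4@17, authorship ...11.122.23434.34

Answer: uciixlcixzciixxpcc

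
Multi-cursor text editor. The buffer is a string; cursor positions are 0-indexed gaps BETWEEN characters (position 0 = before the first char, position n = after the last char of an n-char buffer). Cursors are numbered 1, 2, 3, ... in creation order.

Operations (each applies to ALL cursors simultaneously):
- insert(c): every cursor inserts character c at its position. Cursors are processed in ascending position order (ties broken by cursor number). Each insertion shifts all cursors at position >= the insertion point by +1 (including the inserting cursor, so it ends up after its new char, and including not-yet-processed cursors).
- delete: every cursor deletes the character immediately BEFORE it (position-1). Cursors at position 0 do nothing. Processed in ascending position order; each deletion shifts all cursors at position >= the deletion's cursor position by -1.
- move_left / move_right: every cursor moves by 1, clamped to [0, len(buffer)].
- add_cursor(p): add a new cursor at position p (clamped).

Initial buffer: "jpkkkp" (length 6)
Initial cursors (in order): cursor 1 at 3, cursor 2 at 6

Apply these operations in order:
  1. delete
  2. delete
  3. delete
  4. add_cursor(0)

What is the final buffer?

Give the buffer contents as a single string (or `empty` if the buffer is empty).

After op 1 (delete): buffer="jpkk" (len 4), cursors c1@2 c2@4, authorship ....
After op 2 (delete): buffer="jk" (len 2), cursors c1@1 c2@2, authorship ..
After op 3 (delete): buffer="" (len 0), cursors c1@0 c2@0, authorship 
After op 4 (add_cursor(0)): buffer="" (len 0), cursors c1@0 c2@0 c3@0, authorship 

Answer: empty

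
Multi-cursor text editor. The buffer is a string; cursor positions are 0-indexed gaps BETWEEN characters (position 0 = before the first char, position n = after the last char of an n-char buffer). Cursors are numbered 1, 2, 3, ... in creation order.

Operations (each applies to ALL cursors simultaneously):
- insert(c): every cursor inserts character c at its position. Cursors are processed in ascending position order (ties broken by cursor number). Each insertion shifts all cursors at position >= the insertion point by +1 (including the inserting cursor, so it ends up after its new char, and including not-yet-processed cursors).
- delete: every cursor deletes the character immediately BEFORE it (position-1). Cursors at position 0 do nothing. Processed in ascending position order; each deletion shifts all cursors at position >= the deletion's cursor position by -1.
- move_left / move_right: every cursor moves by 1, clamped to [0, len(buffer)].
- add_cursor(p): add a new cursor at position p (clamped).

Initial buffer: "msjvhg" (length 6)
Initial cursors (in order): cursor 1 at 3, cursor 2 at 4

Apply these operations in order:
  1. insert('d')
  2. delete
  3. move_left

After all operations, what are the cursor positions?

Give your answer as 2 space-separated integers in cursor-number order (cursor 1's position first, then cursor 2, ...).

Answer: 2 3

Derivation:
After op 1 (insert('d')): buffer="msjdvdhg" (len 8), cursors c1@4 c2@6, authorship ...1.2..
After op 2 (delete): buffer="msjvhg" (len 6), cursors c1@3 c2@4, authorship ......
After op 3 (move_left): buffer="msjvhg" (len 6), cursors c1@2 c2@3, authorship ......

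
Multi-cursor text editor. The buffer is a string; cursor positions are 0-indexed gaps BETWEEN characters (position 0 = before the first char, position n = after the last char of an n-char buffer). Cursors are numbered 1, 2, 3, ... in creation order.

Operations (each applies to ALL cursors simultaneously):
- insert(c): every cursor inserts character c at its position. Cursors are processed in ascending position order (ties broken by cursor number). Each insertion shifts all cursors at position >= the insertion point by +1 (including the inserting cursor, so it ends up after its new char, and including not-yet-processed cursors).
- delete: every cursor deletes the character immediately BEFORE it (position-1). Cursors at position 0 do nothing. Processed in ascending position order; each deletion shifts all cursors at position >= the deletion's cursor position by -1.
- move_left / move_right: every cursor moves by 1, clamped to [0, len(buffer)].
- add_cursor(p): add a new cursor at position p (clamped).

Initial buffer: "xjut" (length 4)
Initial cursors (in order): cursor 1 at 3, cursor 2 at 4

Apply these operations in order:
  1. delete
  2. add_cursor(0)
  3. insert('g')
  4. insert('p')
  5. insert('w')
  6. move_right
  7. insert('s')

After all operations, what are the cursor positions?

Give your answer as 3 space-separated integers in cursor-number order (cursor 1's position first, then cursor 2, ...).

After op 1 (delete): buffer="xj" (len 2), cursors c1@2 c2@2, authorship ..
After op 2 (add_cursor(0)): buffer="xj" (len 2), cursors c3@0 c1@2 c2@2, authorship ..
After op 3 (insert('g')): buffer="gxjgg" (len 5), cursors c3@1 c1@5 c2@5, authorship 3..12
After op 4 (insert('p')): buffer="gpxjggpp" (len 8), cursors c3@2 c1@8 c2@8, authorship 33..1212
After op 5 (insert('w')): buffer="gpwxjggppww" (len 11), cursors c3@3 c1@11 c2@11, authorship 333..121212
After op 6 (move_right): buffer="gpwxjggppww" (len 11), cursors c3@4 c1@11 c2@11, authorship 333..121212
After op 7 (insert('s')): buffer="gpwxsjggppwwss" (len 14), cursors c3@5 c1@14 c2@14, authorship 333.3.12121212

Answer: 14 14 5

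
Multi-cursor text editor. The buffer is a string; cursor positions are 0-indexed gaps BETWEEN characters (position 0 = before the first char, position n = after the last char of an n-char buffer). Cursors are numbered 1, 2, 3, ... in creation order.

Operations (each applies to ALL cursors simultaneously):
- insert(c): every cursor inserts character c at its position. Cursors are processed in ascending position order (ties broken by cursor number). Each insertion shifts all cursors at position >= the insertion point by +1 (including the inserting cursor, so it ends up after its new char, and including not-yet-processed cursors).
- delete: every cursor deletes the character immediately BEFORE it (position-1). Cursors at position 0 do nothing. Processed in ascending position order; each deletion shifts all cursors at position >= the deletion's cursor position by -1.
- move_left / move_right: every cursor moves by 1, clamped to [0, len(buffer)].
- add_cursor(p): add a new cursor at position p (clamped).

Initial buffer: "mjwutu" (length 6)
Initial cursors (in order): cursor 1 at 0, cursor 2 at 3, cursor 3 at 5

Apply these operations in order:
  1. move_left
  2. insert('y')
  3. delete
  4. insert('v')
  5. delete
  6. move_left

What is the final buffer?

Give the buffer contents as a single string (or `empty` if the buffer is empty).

Answer: mjwutu

Derivation:
After op 1 (move_left): buffer="mjwutu" (len 6), cursors c1@0 c2@2 c3@4, authorship ......
After op 2 (insert('y')): buffer="ymjywuytu" (len 9), cursors c1@1 c2@4 c3@7, authorship 1..2..3..
After op 3 (delete): buffer="mjwutu" (len 6), cursors c1@0 c2@2 c3@4, authorship ......
After op 4 (insert('v')): buffer="vmjvwuvtu" (len 9), cursors c1@1 c2@4 c3@7, authorship 1..2..3..
After op 5 (delete): buffer="mjwutu" (len 6), cursors c1@0 c2@2 c3@4, authorship ......
After op 6 (move_left): buffer="mjwutu" (len 6), cursors c1@0 c2@1 c3@3, authorship ......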